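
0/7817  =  0 =0.00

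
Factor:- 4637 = -4637^1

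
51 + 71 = 122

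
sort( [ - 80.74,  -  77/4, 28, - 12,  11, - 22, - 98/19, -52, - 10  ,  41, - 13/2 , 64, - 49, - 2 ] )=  [ - 80.74, - 52, - 49, - 22,  -  77/4, - 12, - 10, - 13/2, - 98/19, - 2,11,28,41,64 ]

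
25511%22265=3246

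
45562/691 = 65 + 647/691 = 65.94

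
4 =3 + 1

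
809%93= 65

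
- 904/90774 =-452/45387 = -0.01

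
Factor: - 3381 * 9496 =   -  2^3 * 3^1*7^2  *  23^1 * 1187^1=- 32105976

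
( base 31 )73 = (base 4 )3130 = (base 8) 334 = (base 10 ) 220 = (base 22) a0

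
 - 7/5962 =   -  7/5962 = - 0.00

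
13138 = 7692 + 5446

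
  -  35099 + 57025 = 21926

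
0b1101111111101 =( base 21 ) G54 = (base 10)7165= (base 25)bbf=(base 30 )7sp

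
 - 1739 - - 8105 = 6366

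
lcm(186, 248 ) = 744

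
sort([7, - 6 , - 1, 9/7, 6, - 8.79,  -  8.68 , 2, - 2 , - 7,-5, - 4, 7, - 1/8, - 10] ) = [ - 10, - 8.79, - 8.68,-7 , - 6, - 5, - 4, - 2,- 1, - 1/8,  9/7, 2,6 , 7,7 ]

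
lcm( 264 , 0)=0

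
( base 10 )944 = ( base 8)1660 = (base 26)1A8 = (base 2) 1110110000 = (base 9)1258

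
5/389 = 5/389 = 0.01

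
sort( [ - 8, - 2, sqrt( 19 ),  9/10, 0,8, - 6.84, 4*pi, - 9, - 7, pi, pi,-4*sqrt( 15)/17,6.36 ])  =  [ - 9, - 8, - 7,- 6.84 , - 2, - 4*sqrt(15)/17,0,9/10,pi,pi, sqrt(19),6.36,  8,4 *pi]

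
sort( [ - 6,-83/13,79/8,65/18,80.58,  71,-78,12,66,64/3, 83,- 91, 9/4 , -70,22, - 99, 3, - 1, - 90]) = [ - 99, - 91, - 90,  -  78, - 70, - 83/13, - 6,  -  1,9/4,3,65/18 , 79/8,12,64/3,22,  66,71,80.58, 83]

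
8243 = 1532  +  6711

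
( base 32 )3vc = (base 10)4076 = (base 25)6D1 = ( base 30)4fq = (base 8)7754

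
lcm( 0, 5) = 0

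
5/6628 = 5/6628 = 0.00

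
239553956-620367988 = -380814032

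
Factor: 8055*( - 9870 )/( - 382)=39751425/191 = 3^3*5^2*7^1*47^1*179^1 * 191^( - 1 )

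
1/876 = 1/876=0.00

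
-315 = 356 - 671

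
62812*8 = 502496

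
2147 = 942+1205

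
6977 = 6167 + 810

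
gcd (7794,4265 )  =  1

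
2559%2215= 344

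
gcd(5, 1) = 1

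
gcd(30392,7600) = 8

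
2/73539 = 2/73539 = 0.00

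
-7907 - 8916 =-16823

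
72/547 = 72/547 = 0.13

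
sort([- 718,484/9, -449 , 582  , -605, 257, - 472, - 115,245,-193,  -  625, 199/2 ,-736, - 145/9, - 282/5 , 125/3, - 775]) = [-775, - 736, - 718, - 625,-605,-472, - 449, - 193, - 115 , - 282/5,-145/9, 125/3 , 484/9, 199/2,  245, 257, 582 ] 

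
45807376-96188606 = - 50381230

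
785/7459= 785/7459 = 0.11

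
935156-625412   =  309744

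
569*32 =18208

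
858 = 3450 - 2592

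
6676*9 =60084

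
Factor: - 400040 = - 2^3 * 5^1 * 73^1*137^1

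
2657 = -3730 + 6387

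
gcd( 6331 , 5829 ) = 1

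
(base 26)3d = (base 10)91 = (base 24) 3j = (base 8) 133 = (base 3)10101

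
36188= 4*9047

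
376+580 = 956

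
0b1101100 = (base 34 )36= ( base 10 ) 108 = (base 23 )4g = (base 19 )5d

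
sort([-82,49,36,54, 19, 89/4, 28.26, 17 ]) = [ - 82, 17, 19, 89/4,28.26, 36, 49,54]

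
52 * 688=35776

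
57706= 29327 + 28379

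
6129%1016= 33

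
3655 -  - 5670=9325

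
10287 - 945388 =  - 935101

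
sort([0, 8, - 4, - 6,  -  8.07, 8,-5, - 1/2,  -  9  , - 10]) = [ - 10, - 9 , - 8.07,-6, - 5,  -  4, - 1/2, 0, 8, 8] 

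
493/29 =17 = 17.00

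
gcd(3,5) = 1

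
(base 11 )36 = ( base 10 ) 39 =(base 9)43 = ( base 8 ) 47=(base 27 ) 1c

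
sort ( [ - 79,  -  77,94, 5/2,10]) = [-79,-77,  5/2, 10,94]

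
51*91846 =4684146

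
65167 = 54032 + 11135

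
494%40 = 14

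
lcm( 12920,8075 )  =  64600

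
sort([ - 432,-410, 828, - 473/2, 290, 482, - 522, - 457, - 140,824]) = [-522,-457, - 432, - 410, - 473/2, - 140,290, 482,824, 828]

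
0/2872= 0 = 0.00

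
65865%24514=16837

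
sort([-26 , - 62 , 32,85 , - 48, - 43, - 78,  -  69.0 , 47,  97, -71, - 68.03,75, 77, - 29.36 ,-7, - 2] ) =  [ - 78,- 71, - 69.0 , - 68.03, - 62 ,  -  48, - 43,-29.36  ,- 26,-7, - 2,32,47,75,77 , 85, 97] 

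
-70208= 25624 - 95832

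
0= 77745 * 0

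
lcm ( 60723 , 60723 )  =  60723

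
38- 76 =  - 38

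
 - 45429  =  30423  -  75852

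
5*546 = 2730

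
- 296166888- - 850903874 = 554736986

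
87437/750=116  +  437/750 =116.58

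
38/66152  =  19/33076 =0.00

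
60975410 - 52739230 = 8236180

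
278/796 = 139/398 = 0.35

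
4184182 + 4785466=8969648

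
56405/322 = 175 + 55/322 = 175.17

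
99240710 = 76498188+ 22742522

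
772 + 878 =1650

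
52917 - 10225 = 42692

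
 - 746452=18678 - 765130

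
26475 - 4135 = 22340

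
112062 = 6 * 18677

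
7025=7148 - 123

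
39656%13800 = 12056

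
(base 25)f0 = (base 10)375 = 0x177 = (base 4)11313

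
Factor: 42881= 137^1*313^1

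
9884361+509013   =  10393374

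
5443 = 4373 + 1070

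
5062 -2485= 2577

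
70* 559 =39130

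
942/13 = 72 + 6/13 = 72.46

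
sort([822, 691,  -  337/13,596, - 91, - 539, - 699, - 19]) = [-699, - 539, - 91, -337/13, - 19,596,691,822]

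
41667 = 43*969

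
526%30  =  16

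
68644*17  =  1166948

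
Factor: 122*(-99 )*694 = -8382132 =- 2^2*3^2*11^1*61^1*347^1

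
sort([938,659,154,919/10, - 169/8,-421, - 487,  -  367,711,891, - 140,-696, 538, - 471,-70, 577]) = [-696, - 487,-471 , - 421,-367, - 140, - 70, - 169/8, 919/10,154,538, 577, 659,711,891 , 938]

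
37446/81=12482/27 = 462.30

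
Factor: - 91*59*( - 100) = 2^2*5^2*7^1*13^1*59^1 = 536900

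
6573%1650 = 1623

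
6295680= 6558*960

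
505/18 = 28 + 1/18 = 28.06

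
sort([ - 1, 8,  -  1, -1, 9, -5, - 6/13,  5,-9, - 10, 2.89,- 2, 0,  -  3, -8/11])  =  [-10, - 9, - 5 , - 3, - 2, - 1,-1,-1, - 8/11, - 6/13,0,2.89 , 5 , 8, 9] 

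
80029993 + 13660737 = 93690730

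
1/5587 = 1/5587 = 0.00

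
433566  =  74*5859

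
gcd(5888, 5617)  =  1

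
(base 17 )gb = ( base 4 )10123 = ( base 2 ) 100011011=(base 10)283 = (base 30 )9d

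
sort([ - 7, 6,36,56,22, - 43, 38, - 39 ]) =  [ - 43  ,  -  39,-7  ,  6,  22, 36,38,56 ] 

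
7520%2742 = 2036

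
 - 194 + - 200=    - 394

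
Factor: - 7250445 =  - 3^3*5^1 * 43^1 * 1249^1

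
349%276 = 73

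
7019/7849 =7019/7849 = 0.89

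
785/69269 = 785/69269 = 0.01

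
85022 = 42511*2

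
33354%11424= 10506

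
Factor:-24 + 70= 2^1 * 23^1 =46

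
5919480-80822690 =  - 74903210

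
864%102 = 48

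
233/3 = 233/3 = 77.67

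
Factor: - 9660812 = - 2^2 * 7^1*97^1*3557^1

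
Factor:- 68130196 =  - 2^2*17032549^1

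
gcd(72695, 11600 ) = 5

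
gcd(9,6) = 3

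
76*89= 6764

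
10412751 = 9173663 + 1239088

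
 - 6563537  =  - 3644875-2918662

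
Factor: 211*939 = 3^1*211^1*313^1 = 198129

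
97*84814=8226958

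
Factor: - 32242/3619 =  - 98/11 = - 2^1*7^2 *11^( - 1)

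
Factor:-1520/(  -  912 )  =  3^( - 1)*5^1  =  5/3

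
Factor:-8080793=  - 7^1*199^1*5801^1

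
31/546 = 31/546 = 0.06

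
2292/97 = 2292/97 = 23.63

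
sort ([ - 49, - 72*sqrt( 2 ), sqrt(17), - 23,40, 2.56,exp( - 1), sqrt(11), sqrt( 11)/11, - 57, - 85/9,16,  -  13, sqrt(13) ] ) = [ - 72*  sqrt(2), - 57, - 49, - 23,- 13, - 85/9,  sqrt(11) /11,exp(  -  1 ), 2.56, sqrt( 11),sqrt(13),sqrt( 17 ),16, 40] 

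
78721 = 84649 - 5928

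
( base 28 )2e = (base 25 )2K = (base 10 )70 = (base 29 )2c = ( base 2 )1000110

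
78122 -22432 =55690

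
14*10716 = 150024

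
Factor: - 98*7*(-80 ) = 54880 = 2^5*5^1*7^3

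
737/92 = 8 + 1/92 = 8.01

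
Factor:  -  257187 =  - 3^1*7^1*37^1*331^1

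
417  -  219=198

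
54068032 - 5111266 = 48956766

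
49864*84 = 4188576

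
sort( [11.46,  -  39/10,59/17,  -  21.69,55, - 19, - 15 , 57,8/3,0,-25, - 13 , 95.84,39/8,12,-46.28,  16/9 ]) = [ - 46.28, - 25,-21.69, - 19,- 15, - 13,-39/10,  0, 16/9,8/3,59/17,  39/8, 11.46,12, 55,57,95.84] 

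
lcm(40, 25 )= 200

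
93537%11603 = 713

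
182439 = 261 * 699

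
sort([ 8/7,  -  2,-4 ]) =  [- 4 ,-2,8/7] 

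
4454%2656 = 1798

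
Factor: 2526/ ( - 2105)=  -  6/5 = - 2^1 * 3^1 * 5^( - 1 )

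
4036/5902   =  2018/2951 = 0.68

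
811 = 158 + 653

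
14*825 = 11550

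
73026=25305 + 47721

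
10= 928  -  918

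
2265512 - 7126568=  - 4861056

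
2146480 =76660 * 28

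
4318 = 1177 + 3141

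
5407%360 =7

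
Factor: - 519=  - 3^1*173^1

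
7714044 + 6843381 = 14557425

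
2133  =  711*3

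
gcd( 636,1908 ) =636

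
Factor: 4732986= 2^1*3^1*23^1*34297^1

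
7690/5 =1538 = 1538.00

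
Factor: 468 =2^2 *3^2  *  13^1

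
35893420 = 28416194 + 7477226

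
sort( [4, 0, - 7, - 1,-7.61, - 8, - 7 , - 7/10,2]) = [ - 8, - 7.61, - 7, - 7, - 1, - 7/10, 0,2,4]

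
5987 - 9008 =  - 3021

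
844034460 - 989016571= -144982111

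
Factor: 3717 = 3^2*7^1*59^1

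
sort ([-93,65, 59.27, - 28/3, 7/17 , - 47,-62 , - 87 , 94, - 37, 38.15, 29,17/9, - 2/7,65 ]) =[ - 93, - 87 , - 62, - 47,-37, - 28/3, - 2/7, 7/17, 17/9, 29, 38.15, 59.27,65, 65,94 ]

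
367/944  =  367/944 = 0.39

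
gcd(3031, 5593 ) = 7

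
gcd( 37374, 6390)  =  6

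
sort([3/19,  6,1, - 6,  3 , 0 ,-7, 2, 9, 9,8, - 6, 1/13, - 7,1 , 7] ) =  [- 7,  -  7, - 6, - 6, 0, 1/13, 3/19,1, 1, 2, 3,  6,7,8,9, 9]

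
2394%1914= 480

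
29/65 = 29/65=0.45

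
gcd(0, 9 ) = 9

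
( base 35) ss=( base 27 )1a9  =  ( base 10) 1008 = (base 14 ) 520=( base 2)1111110000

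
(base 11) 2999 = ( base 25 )649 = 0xf13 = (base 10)3859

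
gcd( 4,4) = 4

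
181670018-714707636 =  - 533037618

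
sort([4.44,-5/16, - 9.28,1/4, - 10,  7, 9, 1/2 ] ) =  [ - 10 , - 9.28, - 5/16, 1/4,1/2,  4.44, 7, 9 ]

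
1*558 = 558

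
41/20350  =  41/20350  =  0.00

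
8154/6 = 1359 = 1359.00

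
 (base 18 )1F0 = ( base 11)4A0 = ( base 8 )1122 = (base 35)gy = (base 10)594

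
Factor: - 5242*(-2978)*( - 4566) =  - 2^3*3^1 * 761^1*1489^1*2621^1 = - 71278346616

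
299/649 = 299/649 = 0.46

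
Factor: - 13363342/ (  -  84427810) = 6681671/42213905 =5^(-1 )*6681671^1*8442781^( - 1 )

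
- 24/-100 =6/25=0.24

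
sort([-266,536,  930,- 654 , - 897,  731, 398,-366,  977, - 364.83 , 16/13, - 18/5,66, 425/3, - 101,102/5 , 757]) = [ - 897 , - 654,-366,-364.83, - 266,- 101,-18/5, 16/13,  102/5, 66,  425/3,398,  536 , 731,  757,930, 977]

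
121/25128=121/25128 = 0.00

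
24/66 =4/11=   0.36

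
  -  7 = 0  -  7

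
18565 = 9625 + 8940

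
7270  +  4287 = 11557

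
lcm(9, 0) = 0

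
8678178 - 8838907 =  - 160729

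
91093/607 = 150  +  43/607=150.07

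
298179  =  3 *99393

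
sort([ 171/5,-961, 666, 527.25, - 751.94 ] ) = [ - 961,-751.94,171/5, 527.25, 666]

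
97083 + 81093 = 178176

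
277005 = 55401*5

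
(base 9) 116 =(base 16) 60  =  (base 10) 96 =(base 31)33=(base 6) 240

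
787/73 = 787/73 = 10.78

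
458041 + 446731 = 904772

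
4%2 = 0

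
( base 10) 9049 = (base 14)3425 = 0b10001101011001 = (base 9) 13364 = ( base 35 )7dj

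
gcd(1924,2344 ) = 4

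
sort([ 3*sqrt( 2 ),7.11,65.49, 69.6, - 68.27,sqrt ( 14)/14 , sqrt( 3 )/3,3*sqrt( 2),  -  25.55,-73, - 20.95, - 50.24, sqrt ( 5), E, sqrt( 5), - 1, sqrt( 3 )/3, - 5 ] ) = [-73, - 68.27, - 50.24, - 25.55,-20.95, - 5, - 1, sqrt( 14)/14, sqrt(3) /3, sqrt( 3 ) /3,sqrt(5),sqrt (5),E,3*sqrt( 2 ) , 3*sqrt( 2 ), 7.11,65.49,  69.6 ]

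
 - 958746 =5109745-6068491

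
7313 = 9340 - 2027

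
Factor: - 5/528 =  - 2^ ( - 4 )*3^( - 1)*5^1*11^ (  -  1)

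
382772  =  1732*221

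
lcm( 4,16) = 16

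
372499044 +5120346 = 377619390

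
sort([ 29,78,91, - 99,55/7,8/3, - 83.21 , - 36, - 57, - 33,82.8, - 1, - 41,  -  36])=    [ - 99, - 83.21,- 57, - 41, - 36, - 36,  -  33, - 1, 8/3,55/7,29,78, 82.8,91 ]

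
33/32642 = 33/32642 = 0.00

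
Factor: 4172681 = 4172681^1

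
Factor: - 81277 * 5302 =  - 430930654=   - 2^1*7^1 *11^1*17^1*241^1*683^1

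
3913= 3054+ 859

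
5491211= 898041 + 4593170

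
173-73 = 100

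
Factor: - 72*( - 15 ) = 2^3* 3^3*5^1 = 1080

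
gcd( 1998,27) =27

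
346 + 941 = 1287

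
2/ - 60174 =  - 1/30087 = - 0.00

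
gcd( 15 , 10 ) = 5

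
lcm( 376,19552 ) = 19552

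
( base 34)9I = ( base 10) 324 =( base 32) A4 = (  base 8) 504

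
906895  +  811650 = 1718545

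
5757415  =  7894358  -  2136943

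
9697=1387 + 8310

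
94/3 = 94/3= 31.33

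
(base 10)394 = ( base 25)fj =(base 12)28A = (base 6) 1454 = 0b110001010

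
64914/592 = 32457/296 = 109.65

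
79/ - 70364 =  - 1+70285/70364 = -0.00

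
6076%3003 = 70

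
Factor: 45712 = 2^4*2857^1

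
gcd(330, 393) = 3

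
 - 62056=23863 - 85919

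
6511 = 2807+3704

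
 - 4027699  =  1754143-5781842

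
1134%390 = 354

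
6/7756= 3/3878=0.00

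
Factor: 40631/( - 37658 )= - 2^( - 1 )*19^(-1)*41^1 = - 41/38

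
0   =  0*744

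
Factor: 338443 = 7^2*6907^1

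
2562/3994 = 1281/1997 = 0.64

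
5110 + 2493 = 7603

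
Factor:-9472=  - 2^8*37^1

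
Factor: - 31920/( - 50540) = 2^2*3^1*19^( - 1) = 12/19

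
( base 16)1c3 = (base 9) 551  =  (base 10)451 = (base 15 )201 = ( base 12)317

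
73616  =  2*36808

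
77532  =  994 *78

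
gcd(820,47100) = 20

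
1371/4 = 342 + 3/4 = 342.75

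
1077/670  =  1 + 407/670= 1.61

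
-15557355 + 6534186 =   -  9023169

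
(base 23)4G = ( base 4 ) 1230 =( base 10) 108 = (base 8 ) 154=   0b1101100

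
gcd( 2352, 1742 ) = 2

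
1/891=1/891  =  0.00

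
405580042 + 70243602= 475823644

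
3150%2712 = 438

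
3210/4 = 1605/2= 802.50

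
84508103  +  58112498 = 142620601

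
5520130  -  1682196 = 3837934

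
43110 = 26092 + 17018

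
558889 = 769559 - 210670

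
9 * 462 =4158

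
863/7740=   863/7740= 0.11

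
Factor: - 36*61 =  - 2^2*3^2 * 61^1 = - 2196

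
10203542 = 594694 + 9608848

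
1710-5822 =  - 4112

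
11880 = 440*27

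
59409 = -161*( - 369 ) 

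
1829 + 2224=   4053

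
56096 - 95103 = -39007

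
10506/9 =3502/3  =  1167.33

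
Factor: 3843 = 3^2*7^1*61^1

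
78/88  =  39/44 = 0.89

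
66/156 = 11/26 =0.42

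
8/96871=8/96871 = 0.00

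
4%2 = 0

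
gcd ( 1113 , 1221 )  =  3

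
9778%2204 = 962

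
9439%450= 439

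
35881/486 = 35881/486 = 73.83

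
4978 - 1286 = 3692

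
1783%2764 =1783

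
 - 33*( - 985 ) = 32505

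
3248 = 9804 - 6556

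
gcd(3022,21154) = 3022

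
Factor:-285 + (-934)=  - 23^1*53^1=- 1219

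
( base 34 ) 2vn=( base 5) 102024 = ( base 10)3389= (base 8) 6475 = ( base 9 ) 4575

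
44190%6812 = 3318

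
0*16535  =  0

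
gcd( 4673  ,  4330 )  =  1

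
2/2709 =2/2709 = 0.00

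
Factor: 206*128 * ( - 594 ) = - 2^9*3^3*11^1*103^1 =- 15662592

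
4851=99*49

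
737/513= 1 + 224/513 = 1.44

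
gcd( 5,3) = 1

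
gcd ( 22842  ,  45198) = 486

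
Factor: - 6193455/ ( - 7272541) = 3^1*5^1*149^(  -  1) *283^1*1459^1*48809^(-1 ) 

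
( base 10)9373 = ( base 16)249d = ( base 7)36220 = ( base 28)bql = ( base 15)2b9d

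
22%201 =22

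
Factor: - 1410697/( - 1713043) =1410697^1*1713043^( - 1) 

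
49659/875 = 56 + 659/875 = 56.75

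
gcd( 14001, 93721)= 1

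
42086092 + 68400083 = 110486175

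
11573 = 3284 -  - 8289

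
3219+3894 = 7113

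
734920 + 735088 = 1470008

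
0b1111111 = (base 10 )127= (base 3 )11201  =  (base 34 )3p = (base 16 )7F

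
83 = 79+4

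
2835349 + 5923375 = 8758724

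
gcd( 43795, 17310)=5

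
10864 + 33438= 44302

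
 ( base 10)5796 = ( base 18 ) HG0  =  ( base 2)1011010100100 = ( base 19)G11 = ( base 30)6d6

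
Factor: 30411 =3^2*31^1*109^1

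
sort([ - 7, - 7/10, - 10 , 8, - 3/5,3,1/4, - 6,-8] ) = [-10, - 8, - 7, - 6, - 7/10,-3/5 , 1/4, 3, 8] 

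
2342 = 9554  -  7212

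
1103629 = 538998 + 564631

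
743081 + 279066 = 1022147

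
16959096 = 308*55062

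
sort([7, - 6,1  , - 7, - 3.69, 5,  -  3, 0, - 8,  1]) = [ - 8, - 7, - 6, - 3.69, - 3 , 0, 1,1 , 5 , 7 ] 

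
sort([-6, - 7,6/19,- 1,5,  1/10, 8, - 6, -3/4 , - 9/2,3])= [ - 7, - 6,  -  6, - 9/2, - 1 , - 3/4,  1/10, 6/19,  3,5 , 8]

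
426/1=426 = 426.00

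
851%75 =26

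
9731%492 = 383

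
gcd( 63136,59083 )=1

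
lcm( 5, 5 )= 5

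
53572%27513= 26059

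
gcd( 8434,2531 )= 1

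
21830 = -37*(-590 )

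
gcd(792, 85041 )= 99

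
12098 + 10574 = 22672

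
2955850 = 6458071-3502221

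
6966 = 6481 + 485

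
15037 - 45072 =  - 30035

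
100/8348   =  25/2087 = 0.01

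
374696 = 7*53528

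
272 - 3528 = -3256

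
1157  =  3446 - 2289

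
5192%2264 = 664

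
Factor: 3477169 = 41^1*84809^1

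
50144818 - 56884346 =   -  6739528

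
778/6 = 389/3=129.67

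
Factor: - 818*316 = -2^3*79^1 * 409^1= - 258488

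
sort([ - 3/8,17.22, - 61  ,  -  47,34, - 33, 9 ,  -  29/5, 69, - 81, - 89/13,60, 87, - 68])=[ - 81, - 68, - 61, - 47,-33, - 89/13, - 29/5 , - 3/8,9,17.22, 34,60, 69, 87 ]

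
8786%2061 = 542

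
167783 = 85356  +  82427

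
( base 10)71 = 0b1000111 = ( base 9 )78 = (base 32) 27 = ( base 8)107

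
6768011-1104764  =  5663247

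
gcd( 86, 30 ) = 2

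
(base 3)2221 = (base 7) 142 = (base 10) 79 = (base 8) 117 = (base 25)34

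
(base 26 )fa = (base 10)400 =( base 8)620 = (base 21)j1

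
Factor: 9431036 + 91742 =2^1*617^1*7717^1 = 9522778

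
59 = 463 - 404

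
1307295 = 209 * 6255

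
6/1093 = 6/1093 =0.01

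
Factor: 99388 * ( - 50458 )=-5014919704 = - 2^3 * 24847^1* 25229^1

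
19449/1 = 19449 = 19449.00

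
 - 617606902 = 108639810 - 726246712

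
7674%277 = 195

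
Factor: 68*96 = 2^7*3^1 * 17^1 = 6528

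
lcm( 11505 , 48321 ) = 241605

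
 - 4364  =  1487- 5851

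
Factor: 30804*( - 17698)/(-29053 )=32068776/1709  =  2^3 * 3^1*151^1 * 1709^( - 1)*8849^1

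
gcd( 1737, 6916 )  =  1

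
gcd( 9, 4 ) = 1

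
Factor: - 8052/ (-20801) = 12/31 = 2^2 *3^1*31^(-1 ) 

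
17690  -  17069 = 621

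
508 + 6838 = 7346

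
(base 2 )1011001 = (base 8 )131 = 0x59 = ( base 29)32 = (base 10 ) 89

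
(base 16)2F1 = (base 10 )753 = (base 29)ps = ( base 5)11003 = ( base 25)153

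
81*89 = 7209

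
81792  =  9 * 9088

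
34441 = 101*341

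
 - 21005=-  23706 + 2701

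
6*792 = 4752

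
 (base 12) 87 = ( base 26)3p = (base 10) 103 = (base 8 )147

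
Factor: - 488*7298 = -2^4 * 41^1*61^1*89^1 =-  3561424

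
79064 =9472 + 69592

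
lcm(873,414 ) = 40158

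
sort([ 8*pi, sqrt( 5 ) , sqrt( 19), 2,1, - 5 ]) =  [  -  5, 1 , 2,sqrt(5 ), sqrt ( 19), 8*pi ]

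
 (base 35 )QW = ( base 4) 32232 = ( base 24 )1F6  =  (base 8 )1656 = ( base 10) 942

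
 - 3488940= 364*(  -  9585) 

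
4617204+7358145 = 11975349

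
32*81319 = 2602208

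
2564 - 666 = 1898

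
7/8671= 7/8671 =0.00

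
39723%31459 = 8264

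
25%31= 25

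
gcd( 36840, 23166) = 6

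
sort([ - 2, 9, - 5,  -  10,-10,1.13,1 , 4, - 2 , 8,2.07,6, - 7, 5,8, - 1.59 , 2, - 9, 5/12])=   [ - 10,  -  10, - 9, - 7,- 5,-2,-2 , - 1.59, 5/12,1 , 1.13,2,  2.07,4,5, 6,8,8,9]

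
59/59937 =59/59937 = 0.00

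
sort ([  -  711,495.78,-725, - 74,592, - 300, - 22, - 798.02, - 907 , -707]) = [ - 907, - 798.02, - 725, - 711 ,-707, -300, -74, -22,495.78,592]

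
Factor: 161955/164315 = 549/557= 3^2*61^1*557^(-1 )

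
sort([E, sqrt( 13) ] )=[ E,  sqrt(13) ] 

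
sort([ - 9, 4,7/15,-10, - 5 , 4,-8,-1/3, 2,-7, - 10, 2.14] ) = [ -10, - 10, - 9, -8,-7, -5, - 1/3, 7/15,2,2.14, 4, 4]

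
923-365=558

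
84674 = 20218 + 64456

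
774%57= 33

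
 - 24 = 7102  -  7126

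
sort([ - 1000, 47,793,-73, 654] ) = [- 1000,  -  73,  47, 654,793]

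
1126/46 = 563/23 =24.48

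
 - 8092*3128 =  - 25311776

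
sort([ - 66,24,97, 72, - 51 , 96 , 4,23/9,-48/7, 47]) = [-66,- 51, - 48/7, 23/9,4, 24, 47,72,96, 97 ] 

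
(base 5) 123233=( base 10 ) 4818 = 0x12D2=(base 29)5l4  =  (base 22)9L0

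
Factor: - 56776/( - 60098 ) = 2^2*47^1*199^( - 1) = 188/199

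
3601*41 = 147641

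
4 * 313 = 1252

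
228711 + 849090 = 1077801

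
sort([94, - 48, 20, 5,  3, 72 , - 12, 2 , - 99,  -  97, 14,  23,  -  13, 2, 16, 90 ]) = [- 99,- 97,-48, - 13 , - 12, 2 , 2,3,5,  14,16 , 20, 23, 72,90,  94 ]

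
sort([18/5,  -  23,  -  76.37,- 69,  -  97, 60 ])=[ - 97, - 76.37, - 69, - 23, 18/5, 60]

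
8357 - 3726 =4631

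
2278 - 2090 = 188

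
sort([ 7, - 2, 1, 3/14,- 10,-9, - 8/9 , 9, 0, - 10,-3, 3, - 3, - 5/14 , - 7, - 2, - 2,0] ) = [ - 10,- 10,-9,  -  7, - 3,-3, - 2,-2, - 2,-8/9 ,-5/14, 0, 0, 3/14, 1, 3, 7,  9]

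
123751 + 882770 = 1006521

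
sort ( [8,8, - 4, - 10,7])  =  [ - 10, - 4,7, 8,8]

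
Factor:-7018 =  - 2^1*11^2*29^1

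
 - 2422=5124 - 7546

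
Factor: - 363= - 3^1*11^2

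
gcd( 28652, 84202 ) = 2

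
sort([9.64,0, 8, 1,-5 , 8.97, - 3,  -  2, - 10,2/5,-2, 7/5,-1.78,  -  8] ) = [ - 10, - 8 , - 5, - 3, -2,-2,-1.78, 0,2/5 , 1,7/5,8, 8.97, 9.64]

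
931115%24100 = 15315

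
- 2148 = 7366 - 9514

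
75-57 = 18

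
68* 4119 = 280092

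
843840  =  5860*144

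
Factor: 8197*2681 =7^2*383^1*1171^1 = 21976157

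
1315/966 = 1 + 349/966 = 1.36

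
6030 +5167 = 11197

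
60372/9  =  6708  =  6708.00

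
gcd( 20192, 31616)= 32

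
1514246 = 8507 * 178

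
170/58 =2 + 27/29  =  2.93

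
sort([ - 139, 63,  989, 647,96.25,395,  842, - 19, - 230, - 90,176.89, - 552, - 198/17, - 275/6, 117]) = [ - 552, - 230,  -  139 ,- 90, - 275/6, - 19, - 198/17,63,96.25, 117, 176.89,  395,  647,842,989 ]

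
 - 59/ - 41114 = 59/41114= 0.00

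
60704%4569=1307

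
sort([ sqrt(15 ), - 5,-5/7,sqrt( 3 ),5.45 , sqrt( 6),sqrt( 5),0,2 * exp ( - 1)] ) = [ - 5,  -  5/7 , 0 , 2  *  exp( - 1) , sqrt(3)  ,  sqrt (5), sqrt(6),sqrt(15),5.45] 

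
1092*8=8736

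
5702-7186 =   -  1484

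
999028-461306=537722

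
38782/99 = 38782/99 = 391.74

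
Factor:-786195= -3^2*5^1*17471^1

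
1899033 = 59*32187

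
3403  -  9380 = -5977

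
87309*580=50639220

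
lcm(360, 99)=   3960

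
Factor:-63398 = - 2^1*31699^1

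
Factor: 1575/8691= 525/2897 = 3^1*5^2*7^1*2897^ (-1) 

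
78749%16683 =12017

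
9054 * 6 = 54324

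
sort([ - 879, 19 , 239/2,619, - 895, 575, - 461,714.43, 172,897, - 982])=[ -982 , - 895 , - 879 , - 461, 19, 239/2, 172,575, 619, 714.43, 897] 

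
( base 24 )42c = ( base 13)10cb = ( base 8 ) 4474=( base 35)1wj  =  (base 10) 2364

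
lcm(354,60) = 3540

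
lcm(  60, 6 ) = 60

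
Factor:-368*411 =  - 2^4 * 3^1*23^1*137^1=-151248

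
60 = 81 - 21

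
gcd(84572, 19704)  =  4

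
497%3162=497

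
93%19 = 17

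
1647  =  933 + 714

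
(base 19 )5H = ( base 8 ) 160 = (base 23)4K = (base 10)112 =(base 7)220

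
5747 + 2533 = 8280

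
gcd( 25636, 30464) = 68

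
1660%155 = 110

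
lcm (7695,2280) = 61560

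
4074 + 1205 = 5279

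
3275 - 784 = 2491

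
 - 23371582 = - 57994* 403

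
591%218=155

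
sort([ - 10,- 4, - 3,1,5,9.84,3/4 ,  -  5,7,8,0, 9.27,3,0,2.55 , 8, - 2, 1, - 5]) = [ - 10,-5,-5, - 4, - 3, - 2, 0,0,3/4,1,1, 2.55, 3,5, 7, 8, 8, 9.27,9.84 ] 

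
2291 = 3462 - 1171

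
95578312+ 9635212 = 105213524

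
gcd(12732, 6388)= 4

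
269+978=1247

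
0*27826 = 0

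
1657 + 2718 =4375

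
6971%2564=1843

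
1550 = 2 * 775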